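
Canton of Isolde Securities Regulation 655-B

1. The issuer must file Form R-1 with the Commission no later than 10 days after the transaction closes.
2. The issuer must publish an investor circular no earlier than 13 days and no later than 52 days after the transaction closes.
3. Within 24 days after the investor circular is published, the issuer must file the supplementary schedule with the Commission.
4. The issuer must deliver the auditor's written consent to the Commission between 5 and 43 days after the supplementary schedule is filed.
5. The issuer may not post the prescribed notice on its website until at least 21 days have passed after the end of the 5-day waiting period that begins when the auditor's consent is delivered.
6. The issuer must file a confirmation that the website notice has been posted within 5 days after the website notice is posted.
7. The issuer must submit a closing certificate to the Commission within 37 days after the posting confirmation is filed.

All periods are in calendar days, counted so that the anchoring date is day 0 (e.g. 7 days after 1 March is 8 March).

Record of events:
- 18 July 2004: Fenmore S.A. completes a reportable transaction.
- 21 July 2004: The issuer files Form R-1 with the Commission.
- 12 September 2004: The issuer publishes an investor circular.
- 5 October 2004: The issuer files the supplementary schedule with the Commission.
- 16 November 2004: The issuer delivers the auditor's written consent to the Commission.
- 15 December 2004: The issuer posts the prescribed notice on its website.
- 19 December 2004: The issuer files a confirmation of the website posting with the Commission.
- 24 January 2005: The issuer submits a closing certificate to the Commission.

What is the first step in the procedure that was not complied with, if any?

Step 2

Step 1 — counting 10 days from 18 July 2004 (when the transaction closes) gives a deadline of 28 July 2004; completed 21 July 2004, before the deadline.
Step 2 — 13 and 52 days from 18 July 2004 (when the transaction closes) are 31 July 2004 and 8 September 2004 respectively; 12 September 2004 is 4 days past the end of the window.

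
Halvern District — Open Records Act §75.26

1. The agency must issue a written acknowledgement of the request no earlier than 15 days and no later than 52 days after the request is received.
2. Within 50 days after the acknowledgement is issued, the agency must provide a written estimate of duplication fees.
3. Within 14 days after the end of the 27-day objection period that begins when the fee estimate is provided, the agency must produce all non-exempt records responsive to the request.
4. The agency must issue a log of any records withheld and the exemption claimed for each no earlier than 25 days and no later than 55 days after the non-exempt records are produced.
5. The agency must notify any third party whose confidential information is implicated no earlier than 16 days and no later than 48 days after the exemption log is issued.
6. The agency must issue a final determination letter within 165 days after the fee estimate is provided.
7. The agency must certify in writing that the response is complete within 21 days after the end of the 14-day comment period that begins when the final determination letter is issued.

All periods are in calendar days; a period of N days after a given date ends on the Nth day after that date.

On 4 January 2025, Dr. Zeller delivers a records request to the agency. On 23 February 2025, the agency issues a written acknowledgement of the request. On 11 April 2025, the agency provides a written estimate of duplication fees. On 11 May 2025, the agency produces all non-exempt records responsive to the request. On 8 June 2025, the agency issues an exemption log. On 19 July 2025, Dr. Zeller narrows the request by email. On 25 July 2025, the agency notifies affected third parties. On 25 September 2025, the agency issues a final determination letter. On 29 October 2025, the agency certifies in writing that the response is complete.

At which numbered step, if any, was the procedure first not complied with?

Step 6

(1) the permitted window runs from 4 January 2025 + 15 = 19 January 2025 to 4 January 2025 + 52 = 25 February 2025; done 23 February 2025, which is between those dates.
(2) due by 23 February 2025 + 50 days = 14 April 2025; done 11 April 2025 — timely.
(3) due by 8 May 2025 + 14 days = 22 May 2025; 11 May 2025 is within that limit.
(4) the permitted window runs from 11 May 2025 + 25 = 5 June 2025 to 11 May 2025 + 55 = 5 July 2025; 8 June 2025 falls inside that range.
(5) the permitted window runs from 8 June 2025 + 16 = 24 June 2025 to 8 June 2025 + 48 = 26 July 2025; 25 July 2025 falls inside that range.
(6) due by 11 April 2025 + 165 days = 23 September 2025; 25 September 2025 misses that deadline by 2 days.
No need to go further; step 6 was not satisfied.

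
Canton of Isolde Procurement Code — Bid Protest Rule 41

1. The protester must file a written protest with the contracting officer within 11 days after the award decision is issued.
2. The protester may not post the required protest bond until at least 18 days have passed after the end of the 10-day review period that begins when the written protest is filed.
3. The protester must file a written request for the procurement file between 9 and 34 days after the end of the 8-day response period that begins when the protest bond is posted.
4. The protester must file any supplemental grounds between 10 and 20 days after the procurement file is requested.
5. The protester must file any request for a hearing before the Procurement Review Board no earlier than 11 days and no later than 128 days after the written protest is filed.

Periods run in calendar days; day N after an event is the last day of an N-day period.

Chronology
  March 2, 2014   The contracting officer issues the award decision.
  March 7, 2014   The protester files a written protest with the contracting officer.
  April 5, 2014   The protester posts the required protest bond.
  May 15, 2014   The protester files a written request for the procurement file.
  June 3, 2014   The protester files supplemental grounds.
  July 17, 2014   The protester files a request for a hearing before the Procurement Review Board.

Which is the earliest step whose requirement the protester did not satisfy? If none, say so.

Step 5

(1) due by March 2, 2014 + 11 days = March 13, 2014; done March 7, 2014 — timely.
(2) permitted from March 17, 2014 + 18 days = April 4, 2014 onward; done April 5, 2014 — permitted.
(3) the permitted window runs from April 13, 2014 + 9 = April 22, 2014 to April 13, 2014 + 34 = May 17, 2014; done May 15, 2014, which is between those dates.
(4) the permitted window runs from May 15, 2014 + 10 = May 25, 2014 to May 15, 2014 + 20 = June 4, 2014; June 3, 2014 falls inside that range.
(5) the permitted window runs from March 7, 2014 + 11 = March 18, 2014 to March 7, 2014 + 128 = July 13, 2014; done July 17, 2014 — 4 days after the window closed.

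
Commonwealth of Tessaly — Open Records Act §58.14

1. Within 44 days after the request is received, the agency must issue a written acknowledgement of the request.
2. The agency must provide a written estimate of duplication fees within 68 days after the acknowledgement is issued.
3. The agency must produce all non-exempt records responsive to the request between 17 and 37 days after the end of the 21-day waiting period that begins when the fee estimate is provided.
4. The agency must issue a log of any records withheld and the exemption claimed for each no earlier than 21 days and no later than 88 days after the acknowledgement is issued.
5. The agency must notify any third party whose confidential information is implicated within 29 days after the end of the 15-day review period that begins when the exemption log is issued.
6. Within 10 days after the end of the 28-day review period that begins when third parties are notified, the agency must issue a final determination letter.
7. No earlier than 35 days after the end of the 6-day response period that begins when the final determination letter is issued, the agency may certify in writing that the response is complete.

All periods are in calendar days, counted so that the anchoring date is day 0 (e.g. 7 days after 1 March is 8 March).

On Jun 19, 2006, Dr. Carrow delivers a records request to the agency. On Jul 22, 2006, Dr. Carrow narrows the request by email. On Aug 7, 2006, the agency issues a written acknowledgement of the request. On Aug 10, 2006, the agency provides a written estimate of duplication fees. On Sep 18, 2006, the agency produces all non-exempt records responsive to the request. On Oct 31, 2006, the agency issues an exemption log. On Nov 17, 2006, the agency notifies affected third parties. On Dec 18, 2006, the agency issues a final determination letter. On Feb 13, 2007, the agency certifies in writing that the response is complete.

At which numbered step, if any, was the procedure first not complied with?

Step 1

Step 1 — counting 44 days from Jun 19, 2006 (when the request is received) gives a deadline of Aug 2, 2006; not done until Aug 7, 2006, 5 days after the deadline.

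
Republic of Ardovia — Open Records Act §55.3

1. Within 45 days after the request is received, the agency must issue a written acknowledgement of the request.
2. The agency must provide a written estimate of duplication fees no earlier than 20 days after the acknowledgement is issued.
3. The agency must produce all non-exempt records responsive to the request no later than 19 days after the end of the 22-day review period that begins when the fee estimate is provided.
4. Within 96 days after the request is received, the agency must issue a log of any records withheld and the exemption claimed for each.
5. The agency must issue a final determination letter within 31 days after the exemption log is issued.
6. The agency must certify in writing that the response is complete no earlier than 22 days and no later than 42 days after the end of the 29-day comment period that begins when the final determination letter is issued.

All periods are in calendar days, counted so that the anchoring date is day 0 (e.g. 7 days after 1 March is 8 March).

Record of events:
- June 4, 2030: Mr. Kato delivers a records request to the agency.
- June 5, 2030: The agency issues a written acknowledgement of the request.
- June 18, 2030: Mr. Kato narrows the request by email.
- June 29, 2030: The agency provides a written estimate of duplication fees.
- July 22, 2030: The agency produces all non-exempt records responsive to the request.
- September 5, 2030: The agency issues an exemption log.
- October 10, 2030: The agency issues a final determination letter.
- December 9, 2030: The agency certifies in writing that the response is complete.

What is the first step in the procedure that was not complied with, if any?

Step 5

Step 1: 45 days after June 4, 2030 (when the request is received) is July 19, 2030; done June 5, 2030 — timely.
Step 2: the earliest permitted date is 20 days after June 5, 2030 (when the acknowledgement is issued), i.e. June 25, 2030; June 29, 2030 is on or after that date.
Step 3: 19 days after July 21, 2030 (end of the 22-day review period, which began when the fee estimate is provided on June 29, 2030) is August 9, 2030; done July 22, 2030 — timely.
Step 4: 96 days after June 4, 2030 (when the request is received) is September 8, 2030; September 5, 2030 is within that limit.
Step 5: 31 days after September 5, 2030 (when the exemption log is issued) is October 6, 2030; October 10, 2030 misses that deadline by 4 days.
That is the first point of non-compliance.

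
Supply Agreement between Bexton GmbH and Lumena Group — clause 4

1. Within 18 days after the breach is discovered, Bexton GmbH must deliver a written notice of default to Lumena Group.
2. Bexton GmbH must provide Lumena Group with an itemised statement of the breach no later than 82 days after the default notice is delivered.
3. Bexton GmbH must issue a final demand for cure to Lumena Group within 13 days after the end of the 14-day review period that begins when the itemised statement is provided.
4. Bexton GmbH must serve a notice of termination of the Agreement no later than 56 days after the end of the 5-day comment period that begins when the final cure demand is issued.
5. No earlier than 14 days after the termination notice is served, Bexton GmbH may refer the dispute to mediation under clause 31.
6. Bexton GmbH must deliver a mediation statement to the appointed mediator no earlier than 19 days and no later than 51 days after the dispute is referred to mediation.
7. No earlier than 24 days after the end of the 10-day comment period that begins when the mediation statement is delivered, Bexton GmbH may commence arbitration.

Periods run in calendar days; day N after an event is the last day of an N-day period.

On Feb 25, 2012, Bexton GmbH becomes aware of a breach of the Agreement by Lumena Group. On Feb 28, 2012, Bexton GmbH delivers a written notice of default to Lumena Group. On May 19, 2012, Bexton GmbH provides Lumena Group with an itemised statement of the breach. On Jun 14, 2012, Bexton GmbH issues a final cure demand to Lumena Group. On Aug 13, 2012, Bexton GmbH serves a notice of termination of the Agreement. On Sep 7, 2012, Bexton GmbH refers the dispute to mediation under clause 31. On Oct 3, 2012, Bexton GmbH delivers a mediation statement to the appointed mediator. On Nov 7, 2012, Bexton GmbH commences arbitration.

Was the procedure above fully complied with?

Yes

Step 1 — counting 18 days from Feb 25, 2012 (when the breach is discovered) gives a deadline of Mar 14, 2012; Feb 28, 2012 is within that limit.
Step 2 — counting 82 days from Feb 28, 2012 (when the default notice is delivered) gives a deadline of May 20, 2012; May 19, 2012 is within that limit.
Step 3 — counting 13 days from Jun 2, 2012 (end of the 14-day review period, which began when the itemised statement is provided on May 19, 2012) gives a deadline of Jun 15, 2012; done Jun 14, 2012 — timely.
Step 4 — counting 56 days from Jun 19, 2012 (end of the 5-day comment period, which began when the final cure demand is issued on Jun 14, 2012) gives a deadline of Aug 14, 2012; done Aug 13, 2012 — timely.
Step 5 — must wait 14 days from Aug 13, 2012 (when the termination notice is served), so not before Aug 27, 2012; Sep 7, 2012 is on or after that date.
Step 6 — 19 and 51 days from Sep 7, 2012 (when the dispute is referred to mediation) are Sep 26, 2012 and Oct 28, 2012 respectively; done Oct 3, 2012, which is between those dates.
Step 7 — must wait 24 days from Oct 13, 2012 (end of the 10-day comment period, which began when the mediation statement is delivered on Oct 3, 2012), so not before Nov 6, 2012; done Nov 7, 2012 — permitted.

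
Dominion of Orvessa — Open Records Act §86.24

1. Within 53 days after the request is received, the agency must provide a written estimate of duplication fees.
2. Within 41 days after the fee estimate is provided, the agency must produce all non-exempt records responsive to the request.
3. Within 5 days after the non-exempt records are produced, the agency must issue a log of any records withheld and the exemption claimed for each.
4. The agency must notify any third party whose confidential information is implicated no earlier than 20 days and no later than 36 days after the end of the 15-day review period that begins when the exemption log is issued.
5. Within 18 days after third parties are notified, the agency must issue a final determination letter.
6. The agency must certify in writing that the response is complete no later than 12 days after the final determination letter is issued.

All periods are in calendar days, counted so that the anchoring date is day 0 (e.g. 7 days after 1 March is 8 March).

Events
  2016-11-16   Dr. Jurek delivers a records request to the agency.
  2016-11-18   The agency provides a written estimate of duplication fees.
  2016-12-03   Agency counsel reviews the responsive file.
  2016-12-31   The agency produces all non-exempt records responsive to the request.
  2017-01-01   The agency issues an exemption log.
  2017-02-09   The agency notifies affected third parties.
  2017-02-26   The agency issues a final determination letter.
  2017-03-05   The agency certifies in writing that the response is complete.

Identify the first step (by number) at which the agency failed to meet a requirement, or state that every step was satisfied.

Step 2

Step 1: 53 days after 2016-11-16 (when the request is received) is 2017-01-08; 2016-11-18 is within that limit.
Step 2: 41 days after 2016-11-18 (when the fee estimate is provided) is 2016-12-29; done 2016-12-31 — 2 days late.
The procedure was therefore not followed at step 2.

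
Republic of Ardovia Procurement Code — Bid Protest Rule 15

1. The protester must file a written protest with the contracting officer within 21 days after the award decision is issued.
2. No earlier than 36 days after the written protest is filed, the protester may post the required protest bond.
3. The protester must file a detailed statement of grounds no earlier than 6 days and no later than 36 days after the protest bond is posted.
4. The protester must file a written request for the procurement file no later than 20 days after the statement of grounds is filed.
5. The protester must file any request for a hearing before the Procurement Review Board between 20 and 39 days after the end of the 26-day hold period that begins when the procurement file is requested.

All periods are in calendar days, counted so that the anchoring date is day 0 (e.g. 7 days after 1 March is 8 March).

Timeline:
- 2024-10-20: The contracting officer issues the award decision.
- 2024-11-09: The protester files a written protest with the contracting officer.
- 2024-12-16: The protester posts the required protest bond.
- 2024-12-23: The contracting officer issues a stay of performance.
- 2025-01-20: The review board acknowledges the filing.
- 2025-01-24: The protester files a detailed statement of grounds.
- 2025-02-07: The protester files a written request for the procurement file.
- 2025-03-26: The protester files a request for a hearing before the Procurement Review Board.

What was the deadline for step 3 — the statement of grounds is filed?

Step 3 runs from 2024-12-16, when the protest bond is posted. The window is 6–36 days after 2024-12-16; it closes on 2025-01-21.

2025-01-21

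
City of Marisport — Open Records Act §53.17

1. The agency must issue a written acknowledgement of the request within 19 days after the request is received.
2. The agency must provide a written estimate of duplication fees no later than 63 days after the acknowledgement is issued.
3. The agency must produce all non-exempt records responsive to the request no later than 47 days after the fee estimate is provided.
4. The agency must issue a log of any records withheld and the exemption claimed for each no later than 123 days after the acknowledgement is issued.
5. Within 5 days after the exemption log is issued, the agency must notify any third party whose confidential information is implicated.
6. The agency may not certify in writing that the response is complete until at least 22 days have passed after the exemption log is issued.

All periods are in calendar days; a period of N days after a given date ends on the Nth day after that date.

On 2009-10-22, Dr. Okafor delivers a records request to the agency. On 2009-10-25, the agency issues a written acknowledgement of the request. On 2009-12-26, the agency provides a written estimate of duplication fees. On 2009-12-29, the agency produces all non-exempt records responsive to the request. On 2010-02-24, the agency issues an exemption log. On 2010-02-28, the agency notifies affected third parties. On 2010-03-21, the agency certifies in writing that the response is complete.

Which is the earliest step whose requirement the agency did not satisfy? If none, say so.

Step 1: 19 days after 2009-10-22 (when the request is received) is 2009-11-10; 2009-10-25 is within that limit.
Step 2: 63 days after 2009-10-25 (when the acknowledgement is issued) is 2009-12-27; 2009-12-26 is within that limit.
Step 3: 47 days after 2009-12-26 (when the fee estimate is provided) is 2010-02-11; done 2009-12-29 — timely.
Step 4: 123 days after 2009-10-25 (when the acknowledgement is issued) is 2010-02-25; done 2010-02-24 — timely.
Step 5: 5 days after 2010-02-24 (when the exemption log is issued) is 2010-03-01; completed 2010-02-28, before the deadline.
Step 6: the earliest permitted date is 22 days after 2010-02-24 (when the exemption log is issued), i.e. 2010-03-18; done 2010-03-21, after the minimum wait.

None — every step was satisfied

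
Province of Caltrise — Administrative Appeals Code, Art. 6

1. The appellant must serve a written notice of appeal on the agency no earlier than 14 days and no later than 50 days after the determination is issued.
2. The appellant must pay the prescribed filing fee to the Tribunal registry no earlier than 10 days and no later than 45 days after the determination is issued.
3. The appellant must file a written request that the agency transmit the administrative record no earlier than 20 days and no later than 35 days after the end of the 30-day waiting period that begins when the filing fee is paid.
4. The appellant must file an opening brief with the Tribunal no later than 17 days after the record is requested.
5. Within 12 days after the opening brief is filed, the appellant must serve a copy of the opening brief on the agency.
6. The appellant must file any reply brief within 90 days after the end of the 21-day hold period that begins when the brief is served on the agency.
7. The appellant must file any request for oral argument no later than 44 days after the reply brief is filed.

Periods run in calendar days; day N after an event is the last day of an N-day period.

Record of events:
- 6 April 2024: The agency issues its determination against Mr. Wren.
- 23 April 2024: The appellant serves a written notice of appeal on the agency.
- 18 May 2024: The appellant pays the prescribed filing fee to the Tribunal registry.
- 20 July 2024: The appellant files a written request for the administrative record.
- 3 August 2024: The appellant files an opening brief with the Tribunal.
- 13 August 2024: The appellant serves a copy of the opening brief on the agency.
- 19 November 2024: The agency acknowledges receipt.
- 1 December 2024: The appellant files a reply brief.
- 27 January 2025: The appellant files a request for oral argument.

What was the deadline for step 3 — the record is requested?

The filing fee is paid on 18 May 2024; the 30-day waiting period therefore ends 17 June 2024, and step 3 runs from that date. The window is 20–35 days after 17 June 2024; it closes on 22 July 2024.

22 July 2024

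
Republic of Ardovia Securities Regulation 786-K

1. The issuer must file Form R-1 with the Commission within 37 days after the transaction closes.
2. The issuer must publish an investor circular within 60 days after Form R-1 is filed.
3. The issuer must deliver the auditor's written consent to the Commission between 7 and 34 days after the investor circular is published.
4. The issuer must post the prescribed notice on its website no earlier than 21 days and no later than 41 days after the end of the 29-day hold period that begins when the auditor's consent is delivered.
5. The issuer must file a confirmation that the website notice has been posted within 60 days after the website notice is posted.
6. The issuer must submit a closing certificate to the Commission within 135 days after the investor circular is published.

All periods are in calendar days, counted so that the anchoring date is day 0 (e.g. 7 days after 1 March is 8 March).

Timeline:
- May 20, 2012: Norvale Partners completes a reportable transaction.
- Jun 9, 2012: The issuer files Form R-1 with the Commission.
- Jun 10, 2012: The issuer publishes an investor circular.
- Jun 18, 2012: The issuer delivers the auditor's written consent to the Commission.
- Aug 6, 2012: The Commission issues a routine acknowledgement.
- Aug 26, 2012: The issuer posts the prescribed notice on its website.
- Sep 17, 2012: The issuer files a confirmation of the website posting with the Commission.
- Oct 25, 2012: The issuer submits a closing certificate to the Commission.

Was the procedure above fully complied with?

No

(1) due by May 20, 2012 + 37 days = Jun 26, 2012; Jun 9, 2012 is within that limit.
(2) due by Jun 9, 2012 + 60 days = Aug 8, 2012; completed Jun 10, 2012, before the deadline.
(3) the permitted window runs from Jun 10, 2012 + 7 = Jun 17, 2012 to Jun 10, 2012 + 34 = Jul 14, 2012; Jun 18, 2012 falls inside that range.
(4) the permitted window runs from Jul 17, 2012 + 21 = Aug 7, 2012 to Jul 17, 2012 + 41 = Aug 27, 2012; done Aug 26, 2012, which is between those dates.
(5) due by Aug 26, 2012 + 60 days = Oct 25, 2012; Sep 17, 2012 is within that limit.
(6) due by Jun 10, 2012 + 135 days = Oct 23, 2012; not done until Oct 25, 2012, 2 days after the deadline.
The procedure was therefore not followed at step 6.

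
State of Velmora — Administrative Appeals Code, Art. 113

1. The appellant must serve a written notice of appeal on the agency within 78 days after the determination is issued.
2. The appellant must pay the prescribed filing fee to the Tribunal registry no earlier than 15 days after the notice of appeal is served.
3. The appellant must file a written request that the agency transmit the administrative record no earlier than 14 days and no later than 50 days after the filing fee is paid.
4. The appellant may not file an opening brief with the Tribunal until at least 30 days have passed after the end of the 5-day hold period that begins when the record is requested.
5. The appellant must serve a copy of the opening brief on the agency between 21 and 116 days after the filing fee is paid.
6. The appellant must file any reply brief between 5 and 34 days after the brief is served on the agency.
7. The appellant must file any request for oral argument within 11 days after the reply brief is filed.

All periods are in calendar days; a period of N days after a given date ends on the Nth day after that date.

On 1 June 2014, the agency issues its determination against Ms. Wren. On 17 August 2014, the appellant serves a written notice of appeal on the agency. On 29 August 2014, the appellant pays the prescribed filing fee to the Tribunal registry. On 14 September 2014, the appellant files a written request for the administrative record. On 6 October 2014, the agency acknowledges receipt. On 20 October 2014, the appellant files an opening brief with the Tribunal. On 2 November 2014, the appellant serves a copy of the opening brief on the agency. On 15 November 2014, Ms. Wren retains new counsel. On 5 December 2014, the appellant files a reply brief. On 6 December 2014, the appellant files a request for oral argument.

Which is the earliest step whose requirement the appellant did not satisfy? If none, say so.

Step 2

(1) due by 1 June 2014 + 78 days = 18 August 2014; done 17 August 2014 — timely.
(2) permitted from 17 August 2014 + 15 days = 1 September 2014 onward; 29 August 2014 is 3 days before the earliest permitted date.
The procedure was therefore not followed at step 2.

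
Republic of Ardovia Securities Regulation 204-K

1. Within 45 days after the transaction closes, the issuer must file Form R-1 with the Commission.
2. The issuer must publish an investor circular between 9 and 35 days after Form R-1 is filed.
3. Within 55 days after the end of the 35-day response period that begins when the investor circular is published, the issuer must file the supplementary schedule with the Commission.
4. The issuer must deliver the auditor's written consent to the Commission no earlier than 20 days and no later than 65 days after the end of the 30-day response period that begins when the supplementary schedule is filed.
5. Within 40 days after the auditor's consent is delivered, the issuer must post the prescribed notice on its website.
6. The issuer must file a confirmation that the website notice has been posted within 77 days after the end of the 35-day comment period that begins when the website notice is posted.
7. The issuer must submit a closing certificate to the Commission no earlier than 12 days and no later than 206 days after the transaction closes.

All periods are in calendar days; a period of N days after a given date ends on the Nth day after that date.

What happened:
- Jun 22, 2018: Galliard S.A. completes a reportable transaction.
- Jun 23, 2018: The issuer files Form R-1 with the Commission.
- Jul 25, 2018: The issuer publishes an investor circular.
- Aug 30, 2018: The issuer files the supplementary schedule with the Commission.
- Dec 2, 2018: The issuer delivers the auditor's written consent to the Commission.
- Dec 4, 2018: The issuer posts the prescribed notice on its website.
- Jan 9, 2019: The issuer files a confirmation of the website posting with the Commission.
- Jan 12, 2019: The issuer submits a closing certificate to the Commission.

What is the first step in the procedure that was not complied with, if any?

None — every step was satisfied

Step 1: 45 days after Jun 22, 2018 (when the transaction closes) is Aug 6, 2018; Jun 23, 2018 is within that limit.
Step 2: the window is 9–35 days after Jun 23, 2018 (when Form R-1 is filed), so Jul 2, 2018 through Jul 28, 2018; done Jul 25, 2018 — within the window.
Step 3: 55 days after Aug 29, 2018 (end of the 35-day response period, which began when the investor circular is published on Jul 25, 2018) is Oct 23, 2018; Aug 30, 2018 is within that limit.
Step 4: the window is 20–65 days after Sep 29, 2018 (end of the 30-day response period, which began when the supplementary schedule is filed on Aug 30, 2018), so Oct 19, 2018 through Dec 3, 2018; done Dec 2, 2018 — within the window.
Step 5: 40 days after Dec 2, 2018 (when the auditor's consent is delivered) is Jan 11, 2019; completed Dec 4, 2018, before the deadline.
Step 6: 77 days after Jan 8, 2019 (end of the 35-day comment period, which began when the website notice is posted on Dec 4, 2018) is Mar 26, 2019; Jan 9, 2019 is within that limit.
Step 7: the window is 12–206 days after Jun 22, 2018 (when the transaction closes), so Jul 4, 2018 through Jan 14, 2019; done Jan 12, 2019, which is between those dates.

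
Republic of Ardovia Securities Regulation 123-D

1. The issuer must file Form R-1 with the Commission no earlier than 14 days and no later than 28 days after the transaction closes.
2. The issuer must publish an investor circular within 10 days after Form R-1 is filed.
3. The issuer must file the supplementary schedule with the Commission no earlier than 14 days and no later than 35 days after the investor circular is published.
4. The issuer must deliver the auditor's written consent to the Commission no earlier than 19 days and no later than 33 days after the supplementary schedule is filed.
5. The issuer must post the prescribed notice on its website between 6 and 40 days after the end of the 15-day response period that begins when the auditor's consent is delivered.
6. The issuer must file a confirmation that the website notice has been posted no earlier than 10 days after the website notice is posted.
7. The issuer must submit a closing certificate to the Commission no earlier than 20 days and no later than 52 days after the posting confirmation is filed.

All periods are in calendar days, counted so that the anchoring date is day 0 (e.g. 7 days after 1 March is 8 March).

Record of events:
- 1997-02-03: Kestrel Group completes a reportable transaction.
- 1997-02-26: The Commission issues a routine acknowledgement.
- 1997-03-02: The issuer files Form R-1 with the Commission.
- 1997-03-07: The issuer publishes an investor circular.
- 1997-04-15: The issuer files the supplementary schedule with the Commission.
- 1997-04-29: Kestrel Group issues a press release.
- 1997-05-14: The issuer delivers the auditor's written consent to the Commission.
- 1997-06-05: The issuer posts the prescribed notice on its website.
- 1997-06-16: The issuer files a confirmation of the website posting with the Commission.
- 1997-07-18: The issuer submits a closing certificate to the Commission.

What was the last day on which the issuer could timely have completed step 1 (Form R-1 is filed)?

1997-03-03

Step 1 runs from 1997-02-03, when the transaction closes. The window is 14–28 days after 1997-02-03; it closes on 1997-03-03.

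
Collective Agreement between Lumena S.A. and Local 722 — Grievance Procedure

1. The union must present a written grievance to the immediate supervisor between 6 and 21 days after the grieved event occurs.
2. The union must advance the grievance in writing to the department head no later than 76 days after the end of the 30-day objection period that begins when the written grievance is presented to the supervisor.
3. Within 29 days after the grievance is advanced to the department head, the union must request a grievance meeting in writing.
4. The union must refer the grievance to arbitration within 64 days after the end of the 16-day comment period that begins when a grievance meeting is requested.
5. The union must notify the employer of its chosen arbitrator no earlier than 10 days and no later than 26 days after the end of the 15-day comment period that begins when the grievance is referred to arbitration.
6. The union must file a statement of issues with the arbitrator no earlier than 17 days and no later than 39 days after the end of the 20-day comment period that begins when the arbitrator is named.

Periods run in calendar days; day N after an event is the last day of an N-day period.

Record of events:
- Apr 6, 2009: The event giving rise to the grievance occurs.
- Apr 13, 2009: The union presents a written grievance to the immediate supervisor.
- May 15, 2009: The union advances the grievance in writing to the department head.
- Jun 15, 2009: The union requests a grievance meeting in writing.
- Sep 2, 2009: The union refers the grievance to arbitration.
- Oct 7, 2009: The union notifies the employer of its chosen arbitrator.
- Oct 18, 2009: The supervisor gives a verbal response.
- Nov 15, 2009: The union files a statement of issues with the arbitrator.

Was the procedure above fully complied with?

Step 1 — 6 and 21 days from Apr 6, 2009 (when the grieved event occurs) are Apr 12, 2009 and Apr 27, 2009 respectively; Apr 13, 2009 falls inside that range.
Step 2 — counting 76 days from May 13, 2009 (end of the 30-day objection period, which began when the written grievance is presented to the supervisor on Apr 13, 2009) gives a deadline of Jul 28, 2009; done May 15, 2009 — timely.
Step 3 — counting 29 days from May 15, 2009 (when the grievance is advanced to the department head) gives a deadline of Jun 13, 2009; done Jun 15, 2009 — 2 days late.
The procedure was therefore not followed at step 3.

No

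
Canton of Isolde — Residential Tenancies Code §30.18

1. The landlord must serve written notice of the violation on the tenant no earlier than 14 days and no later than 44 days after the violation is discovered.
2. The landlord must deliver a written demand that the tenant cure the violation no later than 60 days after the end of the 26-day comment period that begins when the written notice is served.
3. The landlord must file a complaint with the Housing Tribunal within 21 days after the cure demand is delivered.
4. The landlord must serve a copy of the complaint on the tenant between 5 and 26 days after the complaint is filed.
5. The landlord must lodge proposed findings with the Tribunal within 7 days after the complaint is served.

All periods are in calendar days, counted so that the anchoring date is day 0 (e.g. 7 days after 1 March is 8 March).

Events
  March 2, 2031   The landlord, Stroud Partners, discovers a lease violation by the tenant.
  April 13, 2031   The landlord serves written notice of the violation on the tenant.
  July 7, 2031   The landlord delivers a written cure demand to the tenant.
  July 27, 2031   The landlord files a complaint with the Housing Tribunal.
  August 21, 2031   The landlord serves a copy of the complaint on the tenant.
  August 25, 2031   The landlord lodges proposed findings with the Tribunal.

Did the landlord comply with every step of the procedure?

Yes

Step 1: the window is 14–44 days after March 2, 2031 (when the violation is discovered), so March 16, 2031 through April 15, 2031; done April 13, 2031, which is between those dates.
Step 2: 60 days after May 9, 2031 (end of the 26-day comment period, which began when the written notice is served on April 13, 2031) is July 8, 2031; done July 7, 2031 — timely.
Step 3: 21 days after July 7, 2031 (when the cure demand is delivered) is July 28, 2031; July 27, 2031 is within that limit.
Step 4: the window is 5–26 days after July 27, 2031 (when the complaint is filed), so August 1, 2031 through August 22, 2031; done August 21, 2031, which is between those dates.
Step 5: 7 days after August 21, 2031 (when the complaint is served) is August 28, 2031; completed August 25, 2031, before the deadline.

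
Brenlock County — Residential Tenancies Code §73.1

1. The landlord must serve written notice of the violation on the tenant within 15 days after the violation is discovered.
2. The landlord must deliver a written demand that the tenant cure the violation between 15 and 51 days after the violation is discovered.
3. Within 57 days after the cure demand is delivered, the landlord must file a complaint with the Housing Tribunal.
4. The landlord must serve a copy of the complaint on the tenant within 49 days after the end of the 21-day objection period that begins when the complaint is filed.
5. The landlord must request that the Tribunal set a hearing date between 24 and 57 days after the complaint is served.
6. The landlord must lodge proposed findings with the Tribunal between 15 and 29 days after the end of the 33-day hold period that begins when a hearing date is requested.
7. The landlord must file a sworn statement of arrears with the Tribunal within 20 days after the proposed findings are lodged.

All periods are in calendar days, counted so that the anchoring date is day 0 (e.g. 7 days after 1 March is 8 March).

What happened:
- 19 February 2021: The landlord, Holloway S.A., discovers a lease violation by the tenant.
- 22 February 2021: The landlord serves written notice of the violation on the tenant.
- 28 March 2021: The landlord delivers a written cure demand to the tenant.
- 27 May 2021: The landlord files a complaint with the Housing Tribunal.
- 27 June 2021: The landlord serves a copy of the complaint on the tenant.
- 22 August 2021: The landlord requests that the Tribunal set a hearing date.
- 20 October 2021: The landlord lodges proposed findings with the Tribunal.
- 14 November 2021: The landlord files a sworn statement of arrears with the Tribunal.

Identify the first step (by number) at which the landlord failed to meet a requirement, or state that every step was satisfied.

Step 3

(1) due by 19 February 2021 + 15 days = 6 March 2021; 22 February 2021 is within that limit.
(2) the permitted window runs from 19 February 2021 + 15 = 6 March 2021 to 19 February 2021 + 51 = 11 April 2021; done 28 March 2021, which is between those dates.
(3) due by 28 March 2021 + 57 days = 24 May 2021; not done until 27 May 2021, 3 days after the deadline.
The analysis stops there.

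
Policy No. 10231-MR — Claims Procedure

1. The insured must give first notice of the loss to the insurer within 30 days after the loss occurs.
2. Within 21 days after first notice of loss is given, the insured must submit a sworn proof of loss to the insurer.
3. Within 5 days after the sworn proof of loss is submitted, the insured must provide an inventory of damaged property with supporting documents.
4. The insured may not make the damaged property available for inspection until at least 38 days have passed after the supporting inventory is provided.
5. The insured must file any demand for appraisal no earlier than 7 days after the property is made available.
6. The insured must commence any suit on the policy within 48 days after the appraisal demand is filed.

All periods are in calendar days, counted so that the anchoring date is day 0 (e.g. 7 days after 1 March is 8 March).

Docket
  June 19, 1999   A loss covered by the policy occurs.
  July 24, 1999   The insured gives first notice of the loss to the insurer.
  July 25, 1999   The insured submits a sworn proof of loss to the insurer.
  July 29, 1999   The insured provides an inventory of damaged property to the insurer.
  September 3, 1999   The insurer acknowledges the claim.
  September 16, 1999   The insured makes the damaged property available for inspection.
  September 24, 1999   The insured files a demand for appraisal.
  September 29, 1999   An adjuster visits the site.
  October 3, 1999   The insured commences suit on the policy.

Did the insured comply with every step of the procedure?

No

Step 1 — counting 30 days from June 19, 1999 (when the loss occurs) gives a deadline of July 19, 1999; not done until July 24, 1999, 5 days after the deadline.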